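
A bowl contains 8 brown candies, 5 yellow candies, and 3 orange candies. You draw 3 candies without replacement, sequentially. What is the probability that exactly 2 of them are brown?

One ordering (brown drawn first) has probability 8/16 × 7/15 × 8/14 = 448/3360 = 2/15.
There are C(3,2) = 3 such orderings, each equally likely, so P = 3 × 2/15 = 2/5.

2/5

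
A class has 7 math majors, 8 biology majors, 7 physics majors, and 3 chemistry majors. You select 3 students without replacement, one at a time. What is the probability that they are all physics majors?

P(all physics majors) = 7/25 × 6/24 × 5/23 = 210/13800 = 7/460.

7/460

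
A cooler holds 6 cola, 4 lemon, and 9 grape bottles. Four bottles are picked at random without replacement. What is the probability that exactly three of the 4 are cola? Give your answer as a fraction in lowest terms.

One ordering (cola drawn first) has probability 6/19 × 5/18 × 4/17 × 13/16 = 1560/93024 = 65/3876.
There are C(4,3) = 4 such orderings, each equally likely, so P = 4 × 65/3876 = 65/969.

65/969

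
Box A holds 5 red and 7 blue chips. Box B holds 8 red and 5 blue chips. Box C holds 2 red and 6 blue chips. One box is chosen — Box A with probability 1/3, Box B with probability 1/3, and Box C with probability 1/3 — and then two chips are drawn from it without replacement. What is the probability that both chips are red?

729/4004

From Box A: P(both red) = (5/12)(4/11) = 5/33.
From Box B: P(both red) = (8/13)(7/12) = 14/39.
From Box C: P(both red) = (2/8)(1/7) = 1/28.
Total probability = (1/3)(5/33) + (1/3)(14/39) + (1/3)(1/28) = 729/4004.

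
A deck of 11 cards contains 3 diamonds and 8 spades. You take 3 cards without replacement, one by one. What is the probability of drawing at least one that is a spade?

164/165

P(no spades) = 3/11 × 2/10 × 1/9 = 6/990 = 1/165.
P(at least one) = 1 − 1/165 = 164/165.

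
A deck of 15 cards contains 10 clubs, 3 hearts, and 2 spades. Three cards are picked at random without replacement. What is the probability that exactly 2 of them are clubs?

45/91

One ordering (clubs drawn first) has probability 10/15 × 9/14 × 5/13 = 450/2730 = 15/91.
There are C(3,2) = 3 such orderings, each equally likely, so P = 3 × 15/91 = 45/91.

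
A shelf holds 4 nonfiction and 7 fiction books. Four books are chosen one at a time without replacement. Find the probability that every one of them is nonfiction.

1/330

P = 4/11 × 3/10 × 2/9 × 1/8 = 24/7920 = 1/330.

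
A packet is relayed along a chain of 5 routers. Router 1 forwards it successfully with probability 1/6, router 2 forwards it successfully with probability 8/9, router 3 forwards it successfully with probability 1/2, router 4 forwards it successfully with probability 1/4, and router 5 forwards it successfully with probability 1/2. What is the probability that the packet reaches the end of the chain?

1/108

The events are sequential, so multiply the conditional probabilities:
P = 1/6 × 8/9 × 1/2 × 1/4 × 1/2 = 8/864 = 1/108.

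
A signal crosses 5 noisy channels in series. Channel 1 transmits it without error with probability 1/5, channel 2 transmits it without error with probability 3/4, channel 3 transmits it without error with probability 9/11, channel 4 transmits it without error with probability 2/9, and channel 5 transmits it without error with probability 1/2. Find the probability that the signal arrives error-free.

The events are sequential, so multiply the conditional probabilities:
P = 1/5 × 3/4 × 9/11 × 2/9 × 1/2 = 54/3960 = 3/220.

3/220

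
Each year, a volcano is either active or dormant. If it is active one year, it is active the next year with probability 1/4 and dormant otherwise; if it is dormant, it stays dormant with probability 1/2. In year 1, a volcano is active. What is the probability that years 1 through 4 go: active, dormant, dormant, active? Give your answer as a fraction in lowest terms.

3/16

Year 1 is given. For each transition, use the conditional probability from the current state:
P(dormant | active) = 3/4; P(dormant | dormant) = 1/2; P(active | dormant) = 1/2.
P = 3/4 × 1/2 × 1/2 = 3/16.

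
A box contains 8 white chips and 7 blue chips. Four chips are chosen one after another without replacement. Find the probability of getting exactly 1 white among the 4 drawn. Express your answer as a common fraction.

8/39

One ordering (white drawn first) has probability 8/15 × 7/14 × 6/13 × 5/12 = 1680/32760 = 2/39.
There are C(4,1) = 4 such orderings, each equally likely, so P = 4 × 2/39 = 8/39.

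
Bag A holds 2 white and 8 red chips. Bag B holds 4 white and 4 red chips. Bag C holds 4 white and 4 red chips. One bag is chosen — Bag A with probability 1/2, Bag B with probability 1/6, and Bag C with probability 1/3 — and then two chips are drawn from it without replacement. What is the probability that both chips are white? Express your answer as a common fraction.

149/1260

From Bag A: P(both white) = (2/10)(1/9) = 1/45.
From Bag B: P(both white) = (4/8)(3/7) = 3/14.
From Bag C: P(both white) = (4/8)(3/7) = 3/14.
Total probability = (1/2)(1/45) + (1/6)(3/14) + (1/3)(3/14) = 149/1260.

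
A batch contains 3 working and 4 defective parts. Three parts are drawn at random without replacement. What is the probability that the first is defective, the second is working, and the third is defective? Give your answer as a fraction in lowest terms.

6/35

Multiply the probability of each draw given the previous ones:
P = 4/7 × 3/6 × 3/5 = 36/210 = 6/35.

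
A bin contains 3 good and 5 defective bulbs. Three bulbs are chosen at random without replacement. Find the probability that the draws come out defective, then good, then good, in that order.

5/56

Chain rule:
P = 5/8 × 3/7 × 2/6 = 30/336 = 5/56.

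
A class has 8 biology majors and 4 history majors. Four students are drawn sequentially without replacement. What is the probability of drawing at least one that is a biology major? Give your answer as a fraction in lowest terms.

P(no biology majors) = 4/12 × 3/11 × 2/10 × 1/9 = 24/11880 = 1/495.
P(at least one) = 1 − 1/495 = 494/495.

494/495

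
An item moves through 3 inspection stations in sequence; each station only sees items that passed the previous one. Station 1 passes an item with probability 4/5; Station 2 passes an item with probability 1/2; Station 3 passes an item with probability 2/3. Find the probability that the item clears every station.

Each stage is reached only if all earlier stages succeed, so
P = 4/5 × 1/2 × 2/3 = 8/30 = 4/15.

4/15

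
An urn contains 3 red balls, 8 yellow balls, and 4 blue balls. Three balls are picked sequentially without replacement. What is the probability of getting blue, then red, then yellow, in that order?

16/455

Multiply the probability of each draw given the previous ones:
P = 4/15 × 3/14 × 8/13 = 96/2730 = 16/455.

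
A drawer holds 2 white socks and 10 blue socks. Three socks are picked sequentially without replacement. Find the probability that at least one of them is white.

P(no white) = 10/12 × 9/11 × 8/10 = 720/1320 = 6/11.
P(at least one) = 1 − 6/11 = 5/11.

5/11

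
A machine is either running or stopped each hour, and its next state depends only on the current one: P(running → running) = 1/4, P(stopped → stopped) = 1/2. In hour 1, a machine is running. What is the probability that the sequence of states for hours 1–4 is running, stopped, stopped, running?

3/16

Hour 1 is given. For each transition, use the conditional probability from the current state:
P(stopped | running) = 3/4; P(stopped | stopped) = 1/2; P(running | stopped) = 1/2.
P = 3/4 × 1/2 × 1/2 = 3/16.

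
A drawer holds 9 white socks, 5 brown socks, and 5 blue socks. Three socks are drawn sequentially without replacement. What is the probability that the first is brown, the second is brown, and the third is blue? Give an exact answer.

Each draw changes the counts, so multiply the conditional probabilities along the sequence:
P = 5/19 × 4/18 × 5/17 = 100/5814 = 50/2907.

50/2907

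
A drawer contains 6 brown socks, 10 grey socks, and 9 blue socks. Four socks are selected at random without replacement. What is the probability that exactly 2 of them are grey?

One ordering (grey drawn first) has probability 10/25 × 9/24 × 15/23 × 14/22 = 18900/303600 = 63/1012.
There are C(4,2) = 6 such orderings, each equally likely, so P = 6 × 63/1012 = 189/506.

189/506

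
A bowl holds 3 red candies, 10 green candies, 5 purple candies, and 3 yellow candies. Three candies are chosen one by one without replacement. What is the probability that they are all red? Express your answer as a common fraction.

P(all red) = 3/21 × 2/20 × 1/19 = 6/7980 = 1/1330.

1/1330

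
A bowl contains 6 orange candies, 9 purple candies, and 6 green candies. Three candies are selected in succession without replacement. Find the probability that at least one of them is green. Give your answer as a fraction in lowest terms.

25/38

P(no green) = 15/21 × 14/20 × 13/19 = 2730/7980 = 13/38.
P(at least one) = 1 − 13/38 = 25/38.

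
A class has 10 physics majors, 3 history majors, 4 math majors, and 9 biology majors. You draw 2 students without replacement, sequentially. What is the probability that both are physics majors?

P(all physics majors) = 10/26 × 9/25 = 90/650 = 9/65.

9/65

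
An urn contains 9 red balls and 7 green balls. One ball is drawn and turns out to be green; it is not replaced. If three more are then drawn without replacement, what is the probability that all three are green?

After the first draw, 6 of the remaining 15 balls are green.
P = 6/15 × 5/14 × 4/13 = 120/2730 = 4/91.

4/91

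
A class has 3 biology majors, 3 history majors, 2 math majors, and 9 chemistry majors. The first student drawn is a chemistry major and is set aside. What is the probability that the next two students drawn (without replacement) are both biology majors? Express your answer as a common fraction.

With the first student removed, 3 biology majors remain out of 16.
P = 3/16 × 2/15 = 6/240 = 1/40.

1/40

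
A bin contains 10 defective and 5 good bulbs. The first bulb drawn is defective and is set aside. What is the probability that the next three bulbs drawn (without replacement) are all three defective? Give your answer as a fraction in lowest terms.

After the first draw, 9 of the remaining 14 bulbs are defective.
P = 9/14 × 8/13 × 7/12 = 504/2184 = 3/13.

3/13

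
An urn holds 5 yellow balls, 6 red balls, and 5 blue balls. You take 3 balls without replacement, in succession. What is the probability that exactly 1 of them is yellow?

One ordering (yellow drawn first) has probability 5/16 × 11/15 × 10/14 = 550/3360 = 55/336.
There are C(3,1) = 3 such orderings, each equally likely, so P = 3 × 55/336 = 55/112.

55/112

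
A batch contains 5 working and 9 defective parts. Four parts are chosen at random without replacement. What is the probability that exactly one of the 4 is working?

One ordering (working drawn first) has probability 5/14 × 9/13 × 8/12 × 7/11 = 2520/24024 = 15/143.
There are C(4,1) = 4 such orderings, each equally likely, so P = 4 × 15/143 = 60/143.

60/143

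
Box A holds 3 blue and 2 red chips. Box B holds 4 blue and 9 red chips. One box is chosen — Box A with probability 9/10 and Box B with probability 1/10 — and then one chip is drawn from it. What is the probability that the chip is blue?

From Box A: P(blue) = 3/5.
From Box B: P(blue) = 4/13.
Total probability = (9/10)(3/5) + (1/10)(4/13) = 371/650.

371/650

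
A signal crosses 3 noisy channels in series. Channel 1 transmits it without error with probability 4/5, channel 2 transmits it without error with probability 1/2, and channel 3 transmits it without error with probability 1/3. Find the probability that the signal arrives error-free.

Each stage is reached only if all earlier stages succeed, so
P = 4/5 × 1/2 × 1/3 = 4/30 = 2/15.

2/15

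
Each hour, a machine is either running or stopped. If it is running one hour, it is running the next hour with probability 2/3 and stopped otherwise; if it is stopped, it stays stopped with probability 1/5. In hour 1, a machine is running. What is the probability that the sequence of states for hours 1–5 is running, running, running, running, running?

Hour 1 is given. For each transition, use the conditional probability from the current state:
P(running | running) = 2/3; P(running | running) = 2/3; P(running | running) = 2/3; P(running | running) = 2/3.
P = 2/3 × 2/3 × 2/3 × 2/3 = 16/81.

16/81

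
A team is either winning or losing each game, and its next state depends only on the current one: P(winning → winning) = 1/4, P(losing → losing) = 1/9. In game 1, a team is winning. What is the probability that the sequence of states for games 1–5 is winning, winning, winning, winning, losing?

3/256

Game 1 is given. For each transition, use the conditional probability from the current state:
P(winning | winning) = 1/4; P(winning | winning) = 1/4; P(winning | winning) = 1/4; P(losing | winning) = 3/4.
P = 1/4 × 1/4 × 1/4 × 3/4 = 3/256.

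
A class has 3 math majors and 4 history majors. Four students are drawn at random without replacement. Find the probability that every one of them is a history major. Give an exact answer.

1/35

P(every draw is a history major) = 4/7 × 3/6 × 2/5 × 1/4 = 24/840 = 1/35.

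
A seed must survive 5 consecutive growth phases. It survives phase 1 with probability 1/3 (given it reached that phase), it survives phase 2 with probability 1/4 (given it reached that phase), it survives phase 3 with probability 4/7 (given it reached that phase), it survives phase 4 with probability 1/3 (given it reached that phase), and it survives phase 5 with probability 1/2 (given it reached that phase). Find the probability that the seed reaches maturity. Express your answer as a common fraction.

Each stage is reached only if all earlier stages succeed, so
P = 1/3 × 1/4 × 4/7 × 1/3 × 1/2 = 4/504 = 1/126.

1/126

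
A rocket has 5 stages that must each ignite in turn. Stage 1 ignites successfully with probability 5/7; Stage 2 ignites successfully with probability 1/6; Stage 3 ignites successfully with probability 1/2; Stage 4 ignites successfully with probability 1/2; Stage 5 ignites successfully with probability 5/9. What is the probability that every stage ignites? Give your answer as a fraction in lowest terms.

The events are sequential, so multiply the conditional probabilities:
P = 5/7 × 1/6 × 1/2 × 1/2 × 5/9 = 25/1512.

25/1512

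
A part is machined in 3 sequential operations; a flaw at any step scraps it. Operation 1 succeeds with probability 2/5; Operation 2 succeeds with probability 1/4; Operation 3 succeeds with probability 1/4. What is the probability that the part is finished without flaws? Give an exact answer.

Each stage is reached only if all earlier stages succeed, so
P = 2/5 × 1/4 × 1/4 = 2/80 = 1/40.

1/40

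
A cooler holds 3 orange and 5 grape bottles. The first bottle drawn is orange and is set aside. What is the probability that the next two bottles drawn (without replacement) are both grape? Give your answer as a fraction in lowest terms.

10/21

With the first bottle removed, 5 grape remain out of 7.
P = 5/7 × 4/6 = 20/42 = 10/21.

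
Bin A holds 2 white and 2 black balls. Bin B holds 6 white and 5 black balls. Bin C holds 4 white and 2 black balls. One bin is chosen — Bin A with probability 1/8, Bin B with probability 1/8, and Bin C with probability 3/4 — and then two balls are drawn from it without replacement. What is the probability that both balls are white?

937/2640

From Bin A: P(both white) = (2/4)(1/3) = 1/6.
From Bin B: P(both white) = (6/11)(5/10) = 3/11.
From Bin C: P(both white) = (4/6)(3/5) = 2/5.
Total probability = (1/8)(1/6) + (1/8)(3/11) + (3/4)(2/5) = 937/2640.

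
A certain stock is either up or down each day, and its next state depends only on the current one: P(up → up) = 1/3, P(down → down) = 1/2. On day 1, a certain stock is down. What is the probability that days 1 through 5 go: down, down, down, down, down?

Day 1 is given. For each transition, use the conditional probability from the current state:
P(down | down) = 1/2; P(down | down) = 1/2; P(down | down) = 1/2; P(down | down) = 1/2.
P = 1/2 × 1/2 × 1/2 × 1/2 = 1/16.

1/16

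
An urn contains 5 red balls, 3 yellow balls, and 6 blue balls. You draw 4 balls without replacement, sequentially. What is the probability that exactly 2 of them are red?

360/1001

One ordering (red drawn first) has probability 5/14 × 4/13 × 9/12 × 8/11 = 1440/24024 = 60/1001.
There are C(4,2) = 6 such orderings, each equally likely, so P = 6 × 60/1001 = 360/1001.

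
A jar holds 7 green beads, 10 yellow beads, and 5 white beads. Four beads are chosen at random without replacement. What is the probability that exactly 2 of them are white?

272/1463

One ordering (white drawn first) has probability 5/22 × 4/21 × 17/20 × 16/19 = 5440/175560 = 136/4389.
There are C(4,2) = 6 such orderings, each equally likely, so P = 6 × 136/4389 = 272/1463.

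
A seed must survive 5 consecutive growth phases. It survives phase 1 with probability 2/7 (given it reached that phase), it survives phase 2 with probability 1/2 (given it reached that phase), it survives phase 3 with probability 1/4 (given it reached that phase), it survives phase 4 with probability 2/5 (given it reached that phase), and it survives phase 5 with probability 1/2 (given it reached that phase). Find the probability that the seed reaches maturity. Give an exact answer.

Multiplying along the chain,
P = 2/7 × 1/2 × 1/4 × 2/5 × 1/2 = 4/560 = 1/140.

1/140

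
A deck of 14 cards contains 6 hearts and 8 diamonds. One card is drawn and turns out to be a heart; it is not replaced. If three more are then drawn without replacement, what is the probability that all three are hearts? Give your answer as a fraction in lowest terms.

5/143

After the first draw, 5 of the remaining 13 cards are hearts.
P = 5/13 × 4/12 × 3/11 = 60/1716 = 5/143.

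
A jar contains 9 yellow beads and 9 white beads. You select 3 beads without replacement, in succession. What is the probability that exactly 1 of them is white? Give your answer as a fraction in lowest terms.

One ordering (white drawn first) has probability 9/18 × 9/17 × 8/16 = 648/4896 = 9/68.
There are C(3,1) = 3 such orderings, each equally likely, so P = 3 × 9/68 = 27/68.

27/68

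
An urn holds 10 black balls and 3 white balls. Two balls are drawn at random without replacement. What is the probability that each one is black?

15/26

P(every draw is black) = 10/13 × 9/12 = 90/156 = 15/26.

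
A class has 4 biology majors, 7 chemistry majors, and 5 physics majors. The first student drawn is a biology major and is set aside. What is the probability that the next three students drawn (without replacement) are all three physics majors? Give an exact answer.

2/91

After the first draw, 5 of the remaining 15 students are physics majors.
P = 5/15 × 4/14 × 3/13 = 60/2730 = 2/91.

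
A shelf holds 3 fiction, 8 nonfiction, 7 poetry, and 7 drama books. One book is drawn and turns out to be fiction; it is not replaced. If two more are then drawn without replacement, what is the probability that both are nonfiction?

After the first draw, 8 of the remaining 24 books are nonfiction.
P = 8/24 × 7/23 = 56/552 = 7/69.

7/69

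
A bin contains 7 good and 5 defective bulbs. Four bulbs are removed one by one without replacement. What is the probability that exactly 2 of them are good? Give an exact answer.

14/33

One ordering (good drawn first) has probability 7/12 × 6/11 × 5/10 × 4/9 = 840/11880 = 7/99.
There are C(4,2) = 6 such orderings, each equally likely, so P = 6 × 7/99 = 14/33.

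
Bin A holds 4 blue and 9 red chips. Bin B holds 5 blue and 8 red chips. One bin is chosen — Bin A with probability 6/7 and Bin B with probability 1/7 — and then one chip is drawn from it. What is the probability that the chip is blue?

29/91

From Bin A: P(blue) = 4/13.
From Bin B: P(blue) = 5/13.
Total probability = (6/7)(4/13) + (1/7)(5/13) = 29/91.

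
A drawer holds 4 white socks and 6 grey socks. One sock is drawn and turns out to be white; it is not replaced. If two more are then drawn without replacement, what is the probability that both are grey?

With the first sock removed, 6 grey remain out of 9.
P = 6/9 × 5/8 = 30/72 = 5/12.

5/12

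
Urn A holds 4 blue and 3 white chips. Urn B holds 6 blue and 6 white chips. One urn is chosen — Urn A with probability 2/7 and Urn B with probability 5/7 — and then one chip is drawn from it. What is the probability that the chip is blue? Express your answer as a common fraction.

From Urn A: P(blue) = 4/7.
From Urn B: P(blue) = 6/12.
Total probability = (2/7)(4/7) + (5/7)(6/12) = 51/98.

51/98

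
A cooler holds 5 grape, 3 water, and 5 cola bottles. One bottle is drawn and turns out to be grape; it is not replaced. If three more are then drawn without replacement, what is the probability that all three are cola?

1/22

After the first draw, 5 of the remaining 12 bottles are cola.
P = 5/12 × 4/11 × 3/10 = 60/1320 = 1/22.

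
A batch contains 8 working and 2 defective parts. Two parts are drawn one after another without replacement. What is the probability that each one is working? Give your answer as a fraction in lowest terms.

28/45

P(all working) = 8/10 × 7/9 = 56/90 = 28/45.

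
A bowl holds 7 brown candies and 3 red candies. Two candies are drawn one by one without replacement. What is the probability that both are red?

P = 3/10 × 2/9 = 6/90 = 1/15.

1/15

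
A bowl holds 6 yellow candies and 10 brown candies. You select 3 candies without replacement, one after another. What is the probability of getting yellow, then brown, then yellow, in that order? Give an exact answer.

5/56

Chain rule:
P = 6/16 × 10/15 × 5/14 = 300/3360 = 5/56.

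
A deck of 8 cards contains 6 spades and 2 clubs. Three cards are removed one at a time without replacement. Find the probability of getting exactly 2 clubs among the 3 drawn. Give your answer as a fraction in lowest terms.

One ordering (clubs drawn first) has probability 2/8 × 1/7 × 6/6 = 12/336 = 1/28.
There are C(3,2) = 3 such orderings, each equally likely, so P = 3 × 1/28 = 3/28.

3/28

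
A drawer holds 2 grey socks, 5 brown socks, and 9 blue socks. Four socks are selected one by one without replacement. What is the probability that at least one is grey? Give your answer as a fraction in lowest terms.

P(no grey) = 14/16 × 13/15 × 12/14 × 11/13 = 24024/43680 = 11/20.
P(at least one) = 1 − 11/20 = 9/20.

9/20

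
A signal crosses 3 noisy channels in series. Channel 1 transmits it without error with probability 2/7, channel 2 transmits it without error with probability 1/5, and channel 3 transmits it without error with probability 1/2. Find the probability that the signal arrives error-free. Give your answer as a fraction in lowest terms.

Each stage is reached only if all earlier stages succeed, so
P = 2/7 × 1/5 × 1/2 = 2/70 = 1/35.

1/35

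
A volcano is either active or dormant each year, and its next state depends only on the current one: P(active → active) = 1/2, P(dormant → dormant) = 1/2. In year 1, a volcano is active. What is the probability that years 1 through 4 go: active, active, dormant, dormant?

1/8

Year 1 is given. For each transition, use the conditional probability from the current state:
P(active | active) = 1/2; P(dormant | active) = 1/2; P(dormant | dormant) = 1/2.
P = 1/2 × 1/2 × 1/2 = 1/8.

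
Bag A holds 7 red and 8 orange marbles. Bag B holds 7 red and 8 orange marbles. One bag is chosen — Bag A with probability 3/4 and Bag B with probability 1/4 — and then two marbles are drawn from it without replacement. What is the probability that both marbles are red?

From Bag A: P(both red) = (7/15)(6/14) = 1/5.
From Bag B: P(both red) = (7/15)(6/14) = 1/5.
Total probability = (3/4)(1/5) + (1/4)(1/5) = 1/5.

1/5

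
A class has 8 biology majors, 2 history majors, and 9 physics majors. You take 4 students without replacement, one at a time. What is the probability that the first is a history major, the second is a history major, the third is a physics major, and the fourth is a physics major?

Each draw changes the counts, so multiply the conditional probabilities along the sequence:
P = 2/19 × 1/18 × 9/17 × 8/16 = 144/93024 = 1/646.

1/646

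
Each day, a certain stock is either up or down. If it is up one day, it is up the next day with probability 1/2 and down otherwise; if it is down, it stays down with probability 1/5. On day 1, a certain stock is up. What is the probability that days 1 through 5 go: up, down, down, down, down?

1/250

Day 1 is given. For each transition, use the conditional probability from the current state:
P(down | up) = 1/2; P(down | down) = 1/5; P(down | down) = 1/5; P(down | down) = 1/5.
P = 1/2 × 1/5 × 1/5 × 1/5 = 1/250.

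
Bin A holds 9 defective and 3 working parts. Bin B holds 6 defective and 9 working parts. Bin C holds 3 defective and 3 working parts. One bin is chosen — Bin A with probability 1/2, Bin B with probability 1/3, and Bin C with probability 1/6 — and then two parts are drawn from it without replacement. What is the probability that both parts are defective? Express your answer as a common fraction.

817/2310

From Bin A: P(both defective) = (9/12)(8/11) = 6/11.
From Bin B: P(both defective) = (6/15)(5/14) = 1/7.
From Bin C: P(both defective) = (3/6)(2/5) = 1/5.
Total probability = (1/2)(6/11) + (1/3)(1/7) + (1/6)(1/5) = 817/2310.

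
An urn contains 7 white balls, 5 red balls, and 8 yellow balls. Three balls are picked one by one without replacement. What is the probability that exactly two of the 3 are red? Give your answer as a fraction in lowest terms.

One ordering (red drawn first) has probability 5/20 × 4/19 × 15/18 = 300/6840 = 5/114.
There are C(3,2) = 3 such orderings, each equally likely, so P = 3 × 5/114 = 5/38.

5/38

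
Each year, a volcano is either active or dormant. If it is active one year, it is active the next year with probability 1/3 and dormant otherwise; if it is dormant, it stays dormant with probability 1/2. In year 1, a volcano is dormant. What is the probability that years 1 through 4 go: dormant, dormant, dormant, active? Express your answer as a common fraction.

1/8

Year 1 is given. For each transition, use the conditional probability from the current state:
P(dormant | dormant) = 1/2; P(dormant | dormant) = 1/2; P(active | dormant) = 1/2.
P = 1/2 × 1/2 × 1/2 = 1/8.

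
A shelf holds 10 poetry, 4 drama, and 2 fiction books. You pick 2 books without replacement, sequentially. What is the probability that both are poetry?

3/8

P(every draw is poetry) = 10/16 × 9/15 = 90/240 = 3/8.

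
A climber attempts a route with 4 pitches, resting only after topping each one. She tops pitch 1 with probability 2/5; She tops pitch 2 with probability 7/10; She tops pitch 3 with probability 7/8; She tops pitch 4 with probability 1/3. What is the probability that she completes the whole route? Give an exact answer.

49/600

Multiplying along the chain,
P = 2/5 × 7/10 × 7/8 × 1/3 = 98/1200 = 49/600.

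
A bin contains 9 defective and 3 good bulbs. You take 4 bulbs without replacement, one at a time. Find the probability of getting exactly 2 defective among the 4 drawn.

One ordering (defective drawn first) has probability 9/12 × 8/11 × 3/10 × 2/9 = 432/11880 = 2/55.
There are C(4,2) = 6 such orderings, each equally likely, so P = 6 × 2/55 = 12/55.

12/55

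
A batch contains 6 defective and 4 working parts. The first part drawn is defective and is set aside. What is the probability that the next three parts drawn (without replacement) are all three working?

After the first draw, 4 of the remaining 9 parts are working.
P = 4/9 × 3/8 × 2/7 = 24/504 = 1/21.

1/21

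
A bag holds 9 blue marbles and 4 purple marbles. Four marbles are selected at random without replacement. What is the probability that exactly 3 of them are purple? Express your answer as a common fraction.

One ordering (purple drawn first) has probability 4/13 × 3/12 × 2/11 × 9/10 = 216/17160 = 9/715.
There are C(4,3) = 4 such orderings, each equally likely, so P = 4 × 9/715 = 36/715.

36/715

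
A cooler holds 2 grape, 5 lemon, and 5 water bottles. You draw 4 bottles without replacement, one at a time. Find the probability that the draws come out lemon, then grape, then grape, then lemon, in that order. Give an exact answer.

Multiply the probability of each draw given the previous ones:
P = 5/12 × 2/11 × 1/10 × 4/9 = 40/11880 = 1/297.

1/297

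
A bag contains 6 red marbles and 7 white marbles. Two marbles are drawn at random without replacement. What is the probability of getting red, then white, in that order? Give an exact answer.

7/26

Chain rule:
P = 6/13 × 7/12 = 42/156 = 7/26.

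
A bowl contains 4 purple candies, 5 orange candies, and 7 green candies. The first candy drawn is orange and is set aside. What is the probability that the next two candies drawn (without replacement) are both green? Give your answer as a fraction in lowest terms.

With the first candy removed, 7 green remain out of 15.
P = 7/15 × 6/14 = 42/210 = 1/5.

1/5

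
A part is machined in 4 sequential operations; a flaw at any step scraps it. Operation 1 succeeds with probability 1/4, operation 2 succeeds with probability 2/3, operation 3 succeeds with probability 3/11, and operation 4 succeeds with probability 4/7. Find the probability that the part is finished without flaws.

Each stage is reached only if all earlier stages succeed, so
P = 1/4 × 2/3 × 3/11 × 4/7 = 24/924 = 2/77.

2/77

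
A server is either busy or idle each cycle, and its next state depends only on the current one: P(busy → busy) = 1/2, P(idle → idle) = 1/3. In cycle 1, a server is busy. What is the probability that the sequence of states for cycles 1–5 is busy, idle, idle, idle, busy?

Cycle 1 is given. For each transition, use the conditional probability from the current state:
P(idle | busy) = 1/2; P(idle | idle) = 1/3; P(idle | idle) = 1/3; P(busy | idle) = 2/3.
P = 1/2 × 1/3 × 1/3 × 2/3 = 2/54 = 1/27.

1/27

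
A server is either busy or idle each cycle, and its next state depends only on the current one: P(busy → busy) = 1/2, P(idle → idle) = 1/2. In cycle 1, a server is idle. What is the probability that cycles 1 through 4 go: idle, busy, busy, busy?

Cycle 1 is given. For each transition, use the conditional probability from the current state:
P(busy | idle) = 1/2; P(busy | busy) = 1/2; P(busy | busy) = 1/2.
P = 1/2 × 1/2 × 1/2 = 1/8.

1/8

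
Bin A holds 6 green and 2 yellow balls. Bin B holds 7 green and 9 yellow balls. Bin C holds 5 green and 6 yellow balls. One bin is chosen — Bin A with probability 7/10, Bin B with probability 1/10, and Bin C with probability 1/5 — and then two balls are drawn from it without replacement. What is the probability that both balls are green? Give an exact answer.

From Bin A: P(both green) = (6/8)(5/7) = 15/28.
From Bin B: P(both green) = (7/16)(6/15) = 7/40.
From Bin C: P(both green) = (5/11)(4/10) = 2/11.
Total probability = (7/10)(15/28) + (1/10)(7/40) + (1/5)(2/11) = 1887/4400.

1887/4400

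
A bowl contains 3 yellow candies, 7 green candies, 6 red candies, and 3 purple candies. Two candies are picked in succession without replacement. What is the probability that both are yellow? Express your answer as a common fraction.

1/57

P = 3/19 × 2/18 = 6/342 = 1/57.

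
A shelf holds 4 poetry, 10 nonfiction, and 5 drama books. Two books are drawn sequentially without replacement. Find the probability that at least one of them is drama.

P(no drama) = 14/19 × 13/18 = 182/342 = 91/171.
P(at least one) = 1 − 91/171 = 80/171.

80/171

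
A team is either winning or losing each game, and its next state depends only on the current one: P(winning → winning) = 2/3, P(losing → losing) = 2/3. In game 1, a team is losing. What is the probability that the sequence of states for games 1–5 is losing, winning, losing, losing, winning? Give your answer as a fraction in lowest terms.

Game 1 is given. For each transition, use the conditional probability from the current state:
P(winning | losing) = 1/3; P(losing | winning) = 1/3; P(losing | losing) = 2/3; P(winning | losing) = 1/3.
P = 1/3 × 1/3 × 2/3 × 1/3 = 2/81.

2/81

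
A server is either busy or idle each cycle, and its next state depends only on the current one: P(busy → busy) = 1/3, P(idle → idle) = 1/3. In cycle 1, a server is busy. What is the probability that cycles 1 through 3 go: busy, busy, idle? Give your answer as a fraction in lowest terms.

2/9

Cycle 1 is given. For each transition, use the conditional probability from the current state:
P(busy | busy) = 1/3; P(idle | busy) = 2/3.
P = 1/3 × 2/3 = 2/9.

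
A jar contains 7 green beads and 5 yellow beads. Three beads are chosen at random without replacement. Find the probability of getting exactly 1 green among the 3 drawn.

One ordering (green drawn first) has probability 7/12 × 5/11 × 4/10 = 140/1320 = 7/66.
There are C(3,1) = 3 such orderings, each equally likely, so P = 3 × 7/66 = 7/22.

7/22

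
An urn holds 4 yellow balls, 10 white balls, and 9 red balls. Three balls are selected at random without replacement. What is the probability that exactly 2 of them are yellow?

114/1771

One ordering (yellow drawn first) has probability 4/23 × 3/22 × 19/21 = 228/10626 = 38/1771.
There are C(3,2) = 3 such orderings, each equally likely, so P = 3 × 38/1771 = 114/1771.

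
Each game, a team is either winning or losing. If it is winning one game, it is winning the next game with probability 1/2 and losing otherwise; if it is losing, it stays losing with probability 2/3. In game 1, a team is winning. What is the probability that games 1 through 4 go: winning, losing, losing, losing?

Game 1 is given. For each transition, use the conditional probability from the current state:
P(losing | winning) = 1/2; P(losing | losing) = 2/3; P(losing | losing) = 2/3.
P = 1/2 × 2/3 × 2/3 = 4/18 = 2/9.

2/9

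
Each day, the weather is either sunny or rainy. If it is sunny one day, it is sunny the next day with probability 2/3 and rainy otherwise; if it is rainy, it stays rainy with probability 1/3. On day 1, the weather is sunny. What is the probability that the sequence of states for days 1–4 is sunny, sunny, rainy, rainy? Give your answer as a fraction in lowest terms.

2/27

Day 1 is given. For each transition, use the conditional probability from the current state:
P(sunny | sunny) = 2/3; P(rainy | sunny) = 1/3; P(rainy | rainy) = 1/3.
P = 2/3 × 1/3 × 1/3 = 2/27.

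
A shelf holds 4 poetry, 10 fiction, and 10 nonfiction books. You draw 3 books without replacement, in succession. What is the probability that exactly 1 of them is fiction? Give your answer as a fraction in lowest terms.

455/1012

One ordering (fiction drawn first) has probability 10/24 × 14/23 × 13/22 = 1820/12144 = 455/3036.
There are C(3,1) = 3 such orderings, each equally likely, so P = 3 × 455/3036 = 455/1012.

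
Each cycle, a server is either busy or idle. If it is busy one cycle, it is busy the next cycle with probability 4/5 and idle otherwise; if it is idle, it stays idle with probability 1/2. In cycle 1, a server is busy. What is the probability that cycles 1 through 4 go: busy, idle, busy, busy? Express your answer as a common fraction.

2/25

Cycle 1 is given. For each transition, use the conditional probability from the current state:
P(idle | busy) = 1/5; P(busy | idle) = 1/2; P(busy | busy) = 4/5.
P = 1/5 × 1/2 × 4/5 = 4/50 = 2/25.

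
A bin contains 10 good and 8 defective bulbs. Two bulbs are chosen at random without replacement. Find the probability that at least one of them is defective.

12/17

P(no defective) = 10/18 × 9/17 = 90/306 = 5/17.
P(at least one) = 1 − 5/17 = 12/17.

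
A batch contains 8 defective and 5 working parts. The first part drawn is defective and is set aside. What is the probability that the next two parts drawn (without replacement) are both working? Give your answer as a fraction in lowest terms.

After the first draw, 5 of the remaining 12 parts are working.
P = 5/12 × 4/11 = 20/132 = 5/33.

5/33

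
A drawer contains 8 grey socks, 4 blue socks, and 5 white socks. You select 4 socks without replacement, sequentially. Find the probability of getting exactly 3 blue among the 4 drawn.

One ordering (blue drawn first) has probability 4/17 × 3/16 × 2/15 × 13/14 = 312/57120 = 13/2380.
There are C(4,3) = 4 such orderings, each equally likely, so P = 4 × 13/2380 = 13/595.

13/595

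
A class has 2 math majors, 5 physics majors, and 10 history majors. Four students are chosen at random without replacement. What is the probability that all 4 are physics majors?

1/476

P(all physics majors) = 5/17 × 4/16 × 3/15 × 2/14 = 120/57120 = 1/476.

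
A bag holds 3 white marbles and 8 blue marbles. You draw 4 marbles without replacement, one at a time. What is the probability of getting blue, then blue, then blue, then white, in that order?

Each draw changes the counts, so multiply the conditional probabilities along the sequence:
P = 8/11 × 7/10 × 6/9 × 3/8 = 1008/7920 = 7/55.

7/55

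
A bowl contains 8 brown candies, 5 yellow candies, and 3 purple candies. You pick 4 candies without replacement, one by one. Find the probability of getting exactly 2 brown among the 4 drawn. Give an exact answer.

28/65

One ordering (brown drawn first) has probability 8/16 × 7/15 × 8/14 × 7/13 = 3136/43680 = 14/195.
There are C(4,2) = 6 such orderings, each equally likely, so P = 6 × 14/195 = 28/65.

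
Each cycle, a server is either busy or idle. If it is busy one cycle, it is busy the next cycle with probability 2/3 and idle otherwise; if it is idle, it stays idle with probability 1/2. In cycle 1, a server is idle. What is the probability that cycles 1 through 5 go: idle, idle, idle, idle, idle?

1/16

Cycle 1 is given. For each transition, use the conditional probability from the current state:
P(idle | idle) = 1/2; P(idle | idle) = 1/2; P(idle | idle) = 1/2; P(idle | idle) = 1/2.
P = 1/2 × 1/2 × 1/2 × 1/2 = 1/16.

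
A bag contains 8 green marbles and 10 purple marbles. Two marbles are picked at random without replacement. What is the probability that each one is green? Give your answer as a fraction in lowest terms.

P(every draw is green) = 8/18 × 7/17 = 56/306 = 28/153.

28/153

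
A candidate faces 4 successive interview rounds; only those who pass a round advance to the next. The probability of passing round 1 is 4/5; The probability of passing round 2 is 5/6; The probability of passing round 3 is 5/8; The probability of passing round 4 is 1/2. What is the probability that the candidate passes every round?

The events are sequential, so multiply the conditional probabilities:
P = 4/5 × 5/6 × 5/8 × 1/2 = 100/480 = 5/24.

5/24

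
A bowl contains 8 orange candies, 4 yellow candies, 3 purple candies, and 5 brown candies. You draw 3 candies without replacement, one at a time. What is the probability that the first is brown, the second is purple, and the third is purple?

1/228

Chain rule:
P = 5/20 × 3/19 × 2/18 = 30/6840 = 1/228.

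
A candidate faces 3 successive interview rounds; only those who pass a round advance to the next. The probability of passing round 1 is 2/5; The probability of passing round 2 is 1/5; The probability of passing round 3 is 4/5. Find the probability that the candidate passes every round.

8/125

Each stage is reached only if all earlier stages succeed, so
P = 2/5 × 1/5 × 4/5 = 8/125.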